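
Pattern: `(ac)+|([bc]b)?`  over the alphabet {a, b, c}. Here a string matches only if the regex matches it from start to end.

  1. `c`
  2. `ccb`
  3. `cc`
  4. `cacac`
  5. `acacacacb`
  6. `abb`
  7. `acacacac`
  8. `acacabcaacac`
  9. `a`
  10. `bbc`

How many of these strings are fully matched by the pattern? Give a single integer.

1 → no match
2 → no match
3 → no match
4 → no match
5 → no match
6 → no match
7 → match
8 → no match
9 → no match
10 → no match
Total matched: 1

1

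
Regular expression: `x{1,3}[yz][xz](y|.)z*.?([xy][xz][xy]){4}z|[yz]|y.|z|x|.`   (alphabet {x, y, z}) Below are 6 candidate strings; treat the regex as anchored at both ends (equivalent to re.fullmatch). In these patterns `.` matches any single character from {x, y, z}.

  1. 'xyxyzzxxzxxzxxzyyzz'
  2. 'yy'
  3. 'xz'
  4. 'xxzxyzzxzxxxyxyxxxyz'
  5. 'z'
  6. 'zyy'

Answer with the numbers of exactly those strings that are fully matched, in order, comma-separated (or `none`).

1 → no match
2 → match
3 → no match
4 → no match
5 → match
6 → no match

2, 5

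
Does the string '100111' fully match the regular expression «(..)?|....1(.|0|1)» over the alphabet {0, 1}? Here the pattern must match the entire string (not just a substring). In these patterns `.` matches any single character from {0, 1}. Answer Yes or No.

Yes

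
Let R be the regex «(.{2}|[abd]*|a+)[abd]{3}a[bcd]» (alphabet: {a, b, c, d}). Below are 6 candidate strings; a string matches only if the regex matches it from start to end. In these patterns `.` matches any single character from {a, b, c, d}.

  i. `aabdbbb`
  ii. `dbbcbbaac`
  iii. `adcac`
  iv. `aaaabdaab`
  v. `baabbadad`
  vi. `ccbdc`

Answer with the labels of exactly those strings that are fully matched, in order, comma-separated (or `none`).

iv, v

i → no match
ii → no match
iii → no match
iv → match
v → match
vi → no match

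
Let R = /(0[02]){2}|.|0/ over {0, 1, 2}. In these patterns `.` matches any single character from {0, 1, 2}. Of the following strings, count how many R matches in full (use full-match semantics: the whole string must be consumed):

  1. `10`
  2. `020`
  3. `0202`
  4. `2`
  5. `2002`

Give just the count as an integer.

1 → no match
2 → no match
3 → match
4 → match
5 → no match
Total matched: 2

2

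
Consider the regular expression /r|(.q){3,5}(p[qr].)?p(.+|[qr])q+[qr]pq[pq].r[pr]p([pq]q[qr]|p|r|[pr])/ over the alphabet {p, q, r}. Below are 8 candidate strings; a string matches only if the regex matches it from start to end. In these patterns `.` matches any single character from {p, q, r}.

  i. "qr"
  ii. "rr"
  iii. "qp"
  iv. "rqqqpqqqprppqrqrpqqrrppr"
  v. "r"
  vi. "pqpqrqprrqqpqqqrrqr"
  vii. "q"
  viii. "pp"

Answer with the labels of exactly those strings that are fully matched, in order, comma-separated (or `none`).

iv, v

i → no match
ii → no match
iii → no match
iv → match
v → match
vi → no match
vii → no match
viii → no match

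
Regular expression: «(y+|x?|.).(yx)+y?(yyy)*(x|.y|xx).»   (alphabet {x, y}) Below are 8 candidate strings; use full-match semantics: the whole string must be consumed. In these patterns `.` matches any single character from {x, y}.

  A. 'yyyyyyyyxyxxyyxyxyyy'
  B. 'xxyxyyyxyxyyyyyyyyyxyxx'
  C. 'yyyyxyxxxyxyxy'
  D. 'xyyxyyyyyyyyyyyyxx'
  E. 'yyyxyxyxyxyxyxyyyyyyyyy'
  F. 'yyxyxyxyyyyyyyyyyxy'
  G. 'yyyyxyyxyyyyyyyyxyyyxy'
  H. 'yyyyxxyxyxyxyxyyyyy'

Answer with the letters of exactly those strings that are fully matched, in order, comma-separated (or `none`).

D, E, F

A → no match
B → no match
C → no match
D → match
E → match
F → match
G → no match
H → no match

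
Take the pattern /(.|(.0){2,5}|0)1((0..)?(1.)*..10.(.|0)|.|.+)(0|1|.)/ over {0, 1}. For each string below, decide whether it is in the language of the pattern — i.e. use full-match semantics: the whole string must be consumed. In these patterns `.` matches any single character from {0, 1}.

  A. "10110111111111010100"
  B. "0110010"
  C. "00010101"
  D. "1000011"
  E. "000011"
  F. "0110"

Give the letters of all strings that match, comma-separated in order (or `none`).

A → no match
B. "0110010" → match
C. "00010101" → no match
D. "1000011" → no match
E. "000011" → no match
F. "0110" → match

B, F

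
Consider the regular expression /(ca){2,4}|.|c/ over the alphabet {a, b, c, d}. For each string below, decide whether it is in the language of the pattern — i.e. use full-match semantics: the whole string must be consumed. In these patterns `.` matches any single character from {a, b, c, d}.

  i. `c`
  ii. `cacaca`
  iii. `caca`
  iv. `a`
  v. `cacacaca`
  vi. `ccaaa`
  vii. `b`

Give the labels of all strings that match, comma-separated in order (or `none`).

i, ii, iii, iv, v, vii

i → match
ii → match
iii → match
iv → match
v → match
vi → no match
vii → match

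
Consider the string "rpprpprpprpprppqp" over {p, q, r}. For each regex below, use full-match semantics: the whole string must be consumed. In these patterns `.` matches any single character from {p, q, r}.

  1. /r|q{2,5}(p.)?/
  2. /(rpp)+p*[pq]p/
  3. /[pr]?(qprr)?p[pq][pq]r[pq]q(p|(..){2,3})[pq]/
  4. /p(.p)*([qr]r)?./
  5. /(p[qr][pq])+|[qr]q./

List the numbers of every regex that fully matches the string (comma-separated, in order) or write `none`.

1 → no match
2 → match
3 → no match
4 → no match — must start with "p"
5 → no match

2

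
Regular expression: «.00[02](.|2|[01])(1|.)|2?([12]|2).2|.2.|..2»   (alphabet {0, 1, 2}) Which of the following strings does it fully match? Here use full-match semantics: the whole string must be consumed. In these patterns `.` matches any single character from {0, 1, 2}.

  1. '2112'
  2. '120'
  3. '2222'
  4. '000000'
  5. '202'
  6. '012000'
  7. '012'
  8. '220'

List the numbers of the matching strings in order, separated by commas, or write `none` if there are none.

1 → match
2 → match
3 → match
4 → match
5 → match
6 → no match
7 → match
8 → match

1, 2, 3, 4, 5, 7, 8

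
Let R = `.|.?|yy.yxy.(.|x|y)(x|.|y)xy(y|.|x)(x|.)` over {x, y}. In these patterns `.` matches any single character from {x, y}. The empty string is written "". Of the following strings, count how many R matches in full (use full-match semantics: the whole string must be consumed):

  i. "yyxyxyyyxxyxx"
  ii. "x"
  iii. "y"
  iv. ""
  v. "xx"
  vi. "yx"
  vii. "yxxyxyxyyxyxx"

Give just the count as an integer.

4

i → match
ii → match
iii → match
iv → match
v → no match
vi → no match
vii → no match
Total matched: 4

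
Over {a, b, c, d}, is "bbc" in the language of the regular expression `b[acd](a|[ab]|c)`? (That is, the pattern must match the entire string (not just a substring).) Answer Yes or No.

No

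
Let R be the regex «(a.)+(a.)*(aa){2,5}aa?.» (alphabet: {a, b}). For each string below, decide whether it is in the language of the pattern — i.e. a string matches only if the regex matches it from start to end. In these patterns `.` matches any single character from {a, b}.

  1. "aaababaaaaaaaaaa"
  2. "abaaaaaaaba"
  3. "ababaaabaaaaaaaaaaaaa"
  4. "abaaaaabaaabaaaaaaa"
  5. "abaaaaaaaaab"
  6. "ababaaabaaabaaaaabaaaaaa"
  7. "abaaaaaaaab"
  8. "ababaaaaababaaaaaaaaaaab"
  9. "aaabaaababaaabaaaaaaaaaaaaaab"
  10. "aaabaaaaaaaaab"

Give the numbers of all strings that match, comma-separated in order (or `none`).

1, 3, 4, 5, 6, 7, 8, 9, 10

1 → match
2 → no match
3 → match
4 → match
5 → match
6 → match
7 → match
8 → match
9 → match
10 → match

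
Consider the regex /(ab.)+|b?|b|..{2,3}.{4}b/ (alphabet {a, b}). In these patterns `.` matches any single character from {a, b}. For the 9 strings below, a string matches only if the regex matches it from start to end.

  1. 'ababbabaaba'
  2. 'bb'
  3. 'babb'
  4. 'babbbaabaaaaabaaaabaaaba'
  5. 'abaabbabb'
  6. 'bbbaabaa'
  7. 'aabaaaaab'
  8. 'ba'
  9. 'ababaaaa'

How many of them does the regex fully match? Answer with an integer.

2

1 → no match
2 → no match
3 → no match
4 → no match
5 → match
6 → no match
7 → match
8 → no match
9 → no match
Total matched: 2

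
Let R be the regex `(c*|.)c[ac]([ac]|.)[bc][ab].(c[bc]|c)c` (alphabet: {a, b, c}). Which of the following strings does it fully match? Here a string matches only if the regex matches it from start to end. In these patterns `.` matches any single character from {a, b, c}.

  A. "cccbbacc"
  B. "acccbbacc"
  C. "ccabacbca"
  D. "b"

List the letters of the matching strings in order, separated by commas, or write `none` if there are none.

A. "cccbbacc" → match
B. "acccbbacc" → match
C. "ccabacbca" → no match — must end with "c"
D. "b" → no match — must end with "c"

A, B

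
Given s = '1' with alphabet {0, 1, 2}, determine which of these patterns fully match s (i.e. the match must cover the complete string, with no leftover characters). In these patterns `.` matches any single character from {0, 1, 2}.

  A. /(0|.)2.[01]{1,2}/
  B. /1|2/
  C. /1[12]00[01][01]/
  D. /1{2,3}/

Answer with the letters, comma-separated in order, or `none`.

A → no match
B → match
C → no match
D → no match

B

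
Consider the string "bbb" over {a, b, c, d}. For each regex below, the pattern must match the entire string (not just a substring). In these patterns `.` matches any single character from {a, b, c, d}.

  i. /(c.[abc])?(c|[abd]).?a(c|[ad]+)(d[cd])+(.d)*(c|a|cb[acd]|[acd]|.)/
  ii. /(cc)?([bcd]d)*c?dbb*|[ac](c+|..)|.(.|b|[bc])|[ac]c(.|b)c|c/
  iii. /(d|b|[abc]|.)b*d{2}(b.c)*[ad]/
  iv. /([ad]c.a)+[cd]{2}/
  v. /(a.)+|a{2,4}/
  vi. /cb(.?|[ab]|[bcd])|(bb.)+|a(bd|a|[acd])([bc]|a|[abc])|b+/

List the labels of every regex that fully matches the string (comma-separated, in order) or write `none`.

vi

i → no match
ii → no match
iii → no match
iv → no match
v → no match — must start with "a"
vi → match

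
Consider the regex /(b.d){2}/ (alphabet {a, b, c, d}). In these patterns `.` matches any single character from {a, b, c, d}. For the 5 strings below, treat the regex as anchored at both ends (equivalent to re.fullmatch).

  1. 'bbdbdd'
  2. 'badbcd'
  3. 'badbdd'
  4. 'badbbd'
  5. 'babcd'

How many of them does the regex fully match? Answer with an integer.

1 → match
2 → match
3 → match
4 → match
5 → no match
Total matched: 4

4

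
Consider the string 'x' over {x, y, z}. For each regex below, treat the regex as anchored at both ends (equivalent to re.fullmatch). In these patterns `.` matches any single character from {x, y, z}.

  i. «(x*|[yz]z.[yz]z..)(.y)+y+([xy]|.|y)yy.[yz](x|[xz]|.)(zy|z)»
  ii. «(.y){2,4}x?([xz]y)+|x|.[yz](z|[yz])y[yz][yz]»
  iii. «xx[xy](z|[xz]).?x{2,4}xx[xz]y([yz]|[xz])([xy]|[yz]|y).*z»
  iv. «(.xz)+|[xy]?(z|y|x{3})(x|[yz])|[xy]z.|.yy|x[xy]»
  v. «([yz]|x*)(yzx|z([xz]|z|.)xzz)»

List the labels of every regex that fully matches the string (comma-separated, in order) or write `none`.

i → no match
ii → match
iii → no match — must start with 'xx'
iv → no match
v → no match

ii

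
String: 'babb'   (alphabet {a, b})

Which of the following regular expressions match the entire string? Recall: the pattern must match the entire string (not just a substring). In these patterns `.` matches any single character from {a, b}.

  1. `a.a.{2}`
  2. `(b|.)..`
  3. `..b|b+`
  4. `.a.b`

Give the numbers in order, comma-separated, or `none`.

4

1 → no match — must start with 'a'
2 → no match
3 → no match
4 → match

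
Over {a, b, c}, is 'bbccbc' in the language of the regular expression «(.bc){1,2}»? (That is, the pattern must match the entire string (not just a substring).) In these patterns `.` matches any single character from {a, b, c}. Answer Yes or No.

Yes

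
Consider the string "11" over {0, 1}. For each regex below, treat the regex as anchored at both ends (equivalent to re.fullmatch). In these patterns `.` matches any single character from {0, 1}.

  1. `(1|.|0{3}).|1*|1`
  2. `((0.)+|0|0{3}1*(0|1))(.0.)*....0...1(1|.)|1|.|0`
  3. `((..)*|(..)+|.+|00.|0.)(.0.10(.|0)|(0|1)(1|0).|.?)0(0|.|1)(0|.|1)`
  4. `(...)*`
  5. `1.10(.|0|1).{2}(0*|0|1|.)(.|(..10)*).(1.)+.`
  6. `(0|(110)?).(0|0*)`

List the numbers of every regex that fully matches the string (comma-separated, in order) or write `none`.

1

1 → match
2 → no match
3 → no match
4 → no match
5 → no match
6 → no match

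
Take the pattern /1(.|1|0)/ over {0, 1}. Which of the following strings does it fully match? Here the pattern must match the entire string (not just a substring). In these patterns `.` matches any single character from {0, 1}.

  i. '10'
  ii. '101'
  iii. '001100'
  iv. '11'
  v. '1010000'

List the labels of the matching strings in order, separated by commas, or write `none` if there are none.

i, iv

i → match
ii → no match
iii → no match — must start with '1'
iv → match
v → no match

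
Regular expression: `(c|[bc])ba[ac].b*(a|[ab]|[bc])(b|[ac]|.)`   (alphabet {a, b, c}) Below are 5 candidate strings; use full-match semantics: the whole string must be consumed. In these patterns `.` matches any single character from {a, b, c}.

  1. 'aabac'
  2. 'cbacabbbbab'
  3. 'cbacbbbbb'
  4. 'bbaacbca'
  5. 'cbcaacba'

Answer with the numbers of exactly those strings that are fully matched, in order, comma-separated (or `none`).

1 → no match
2 → match
3 → match
4 → match
5 → no match

2, 3, 4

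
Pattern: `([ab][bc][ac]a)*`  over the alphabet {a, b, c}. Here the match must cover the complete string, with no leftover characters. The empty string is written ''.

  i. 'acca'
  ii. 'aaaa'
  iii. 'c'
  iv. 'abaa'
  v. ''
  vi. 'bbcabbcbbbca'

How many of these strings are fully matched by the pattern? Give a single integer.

3

i. 'acca' → match
ii. 'aaaa' → no match
iii. 'c' → no match
iv. 'abaa' → match
v. '' → match
vi. 'bbcabbcbbbca' → no match
Total matched: 3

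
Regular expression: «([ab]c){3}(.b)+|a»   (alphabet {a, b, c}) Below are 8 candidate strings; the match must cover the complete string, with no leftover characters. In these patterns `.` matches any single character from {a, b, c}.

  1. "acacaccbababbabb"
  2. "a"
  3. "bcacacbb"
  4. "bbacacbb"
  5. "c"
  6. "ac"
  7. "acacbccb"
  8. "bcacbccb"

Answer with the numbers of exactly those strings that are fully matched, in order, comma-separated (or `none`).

2, 3, 7, 8

1 → no match
2 → match
3 → match
4 → no match
5 → no match
6 → no match
7 → match
8 → match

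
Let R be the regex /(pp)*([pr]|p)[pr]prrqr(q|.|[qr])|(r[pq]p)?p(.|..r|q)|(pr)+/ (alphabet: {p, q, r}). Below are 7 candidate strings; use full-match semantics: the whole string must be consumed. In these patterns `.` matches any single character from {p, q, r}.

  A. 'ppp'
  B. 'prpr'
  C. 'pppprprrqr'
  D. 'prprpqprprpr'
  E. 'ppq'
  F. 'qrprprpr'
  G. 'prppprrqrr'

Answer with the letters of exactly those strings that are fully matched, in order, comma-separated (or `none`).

B

A → no match
B → match
C → no match
D → no match
E → no match
F → no match
G → no match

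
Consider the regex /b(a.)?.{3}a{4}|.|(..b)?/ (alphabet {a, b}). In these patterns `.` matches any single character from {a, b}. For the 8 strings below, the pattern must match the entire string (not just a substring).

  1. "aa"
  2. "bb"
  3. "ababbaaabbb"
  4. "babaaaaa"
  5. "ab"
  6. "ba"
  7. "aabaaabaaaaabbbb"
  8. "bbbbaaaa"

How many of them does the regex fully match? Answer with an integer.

1 → no match
2 → no match
3 → no match
4 → match
5 → no match
6 → no match
7 → no match
8 → match
Total matched: 2

2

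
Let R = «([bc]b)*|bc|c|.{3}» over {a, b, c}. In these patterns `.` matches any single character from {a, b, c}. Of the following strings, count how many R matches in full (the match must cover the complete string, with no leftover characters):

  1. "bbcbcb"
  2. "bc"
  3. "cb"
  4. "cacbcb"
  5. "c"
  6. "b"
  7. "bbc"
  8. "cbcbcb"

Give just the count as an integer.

6

1 → match
2 → match
3 → match
4 → no match
5 → match
6 → no match
7 → match
8 → match
Total matched: 6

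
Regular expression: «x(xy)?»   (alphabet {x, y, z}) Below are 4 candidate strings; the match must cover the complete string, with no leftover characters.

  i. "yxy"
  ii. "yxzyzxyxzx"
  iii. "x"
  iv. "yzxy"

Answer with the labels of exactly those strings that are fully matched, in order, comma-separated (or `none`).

iii

i → no match — must start with "x"
ii → no match — must start with "x"
iii → match
iv → no match — must start with "x"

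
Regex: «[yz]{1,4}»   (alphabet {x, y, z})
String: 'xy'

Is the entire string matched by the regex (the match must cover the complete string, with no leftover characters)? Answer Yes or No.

No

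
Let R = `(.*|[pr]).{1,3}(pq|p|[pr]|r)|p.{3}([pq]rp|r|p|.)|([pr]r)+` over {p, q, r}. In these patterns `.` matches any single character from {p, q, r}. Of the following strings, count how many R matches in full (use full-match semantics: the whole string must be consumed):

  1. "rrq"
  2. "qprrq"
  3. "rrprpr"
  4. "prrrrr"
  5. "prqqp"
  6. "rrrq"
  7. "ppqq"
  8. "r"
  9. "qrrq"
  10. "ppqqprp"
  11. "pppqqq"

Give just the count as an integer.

4

1. "rrq" → no match
2. "qprrq" → no match
3. "rrprpr" → match
4. "prrrrr" → match
5. "prqqp" → match
6. "rrrq" → no match
7. "ppqq" → no match
8. "r" → no match
9. "qrrq" → no match
10. "ppqqprp" → match
11. "pppqqq" → no match
Total matched: 4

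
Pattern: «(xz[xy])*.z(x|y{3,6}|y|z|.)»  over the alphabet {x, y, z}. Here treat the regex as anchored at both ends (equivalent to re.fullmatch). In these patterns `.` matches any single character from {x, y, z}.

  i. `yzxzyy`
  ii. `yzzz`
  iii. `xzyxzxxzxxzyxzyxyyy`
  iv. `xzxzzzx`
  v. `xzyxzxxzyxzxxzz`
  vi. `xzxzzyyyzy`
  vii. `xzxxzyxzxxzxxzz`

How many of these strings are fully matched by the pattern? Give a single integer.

i → no match
ii → no match
iii → no match
iv → no match
v → match
vi → no match
vii → match
Total matched: 2

2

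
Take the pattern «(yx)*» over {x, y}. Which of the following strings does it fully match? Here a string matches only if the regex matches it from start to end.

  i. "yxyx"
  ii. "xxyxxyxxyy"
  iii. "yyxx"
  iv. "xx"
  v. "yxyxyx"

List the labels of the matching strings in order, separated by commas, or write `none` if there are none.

i → match
ii → no match
iii → no match
iv → no match
v → match

i, v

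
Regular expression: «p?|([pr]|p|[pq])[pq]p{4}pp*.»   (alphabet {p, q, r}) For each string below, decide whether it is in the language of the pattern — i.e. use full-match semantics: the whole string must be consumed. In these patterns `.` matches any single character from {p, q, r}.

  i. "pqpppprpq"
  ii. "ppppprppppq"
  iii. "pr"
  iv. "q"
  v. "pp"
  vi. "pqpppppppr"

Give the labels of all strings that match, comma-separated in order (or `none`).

vi

i. "pqpppprpq" → no match
ii. "ppppprppppq" → no match
iii. "pr" → no match
iv. "q" → no match
v. "pp" → no match
vi. "pqpppppppr" → match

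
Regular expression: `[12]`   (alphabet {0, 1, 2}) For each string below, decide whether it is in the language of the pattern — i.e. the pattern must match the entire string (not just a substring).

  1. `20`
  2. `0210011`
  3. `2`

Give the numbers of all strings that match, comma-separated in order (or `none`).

3

1. `20` → no match
2. `0210011` → no match
3. `2` → match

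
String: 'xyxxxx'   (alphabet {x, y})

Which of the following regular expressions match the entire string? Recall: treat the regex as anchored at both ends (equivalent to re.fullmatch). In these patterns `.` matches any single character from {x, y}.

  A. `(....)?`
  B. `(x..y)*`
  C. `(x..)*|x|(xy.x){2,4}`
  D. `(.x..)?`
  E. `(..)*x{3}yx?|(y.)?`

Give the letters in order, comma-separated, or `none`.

A → no match
B → no match
C → match
D → no match
E → no match

C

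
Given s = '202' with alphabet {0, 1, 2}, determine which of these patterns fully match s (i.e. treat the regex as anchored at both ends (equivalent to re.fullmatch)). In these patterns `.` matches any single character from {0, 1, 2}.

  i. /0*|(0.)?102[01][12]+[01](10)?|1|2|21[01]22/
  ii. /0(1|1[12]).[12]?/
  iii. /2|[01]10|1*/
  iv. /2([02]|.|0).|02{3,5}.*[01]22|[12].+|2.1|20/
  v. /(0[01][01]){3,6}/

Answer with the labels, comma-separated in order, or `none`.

iv

i → no match
ii → no match — must start with '01'
iii → no match
iv → match
v → no match — must start with '0'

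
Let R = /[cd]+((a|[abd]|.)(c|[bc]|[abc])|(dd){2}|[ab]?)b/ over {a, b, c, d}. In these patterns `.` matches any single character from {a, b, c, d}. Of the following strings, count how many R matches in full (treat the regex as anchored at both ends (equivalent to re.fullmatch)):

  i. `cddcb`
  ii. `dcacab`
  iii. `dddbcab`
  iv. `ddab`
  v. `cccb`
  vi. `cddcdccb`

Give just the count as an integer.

4

i → match
ii → no match
iii → no match
iv → match
v → match
vi → match
Total matched: 4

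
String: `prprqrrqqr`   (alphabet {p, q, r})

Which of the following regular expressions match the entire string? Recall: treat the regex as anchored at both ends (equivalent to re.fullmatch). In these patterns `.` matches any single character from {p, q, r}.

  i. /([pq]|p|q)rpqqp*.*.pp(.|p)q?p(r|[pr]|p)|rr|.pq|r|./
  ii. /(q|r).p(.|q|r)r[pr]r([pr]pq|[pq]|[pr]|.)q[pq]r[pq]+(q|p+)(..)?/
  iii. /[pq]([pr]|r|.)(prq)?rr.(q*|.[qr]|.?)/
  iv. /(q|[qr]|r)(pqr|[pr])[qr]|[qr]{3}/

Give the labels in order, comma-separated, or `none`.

i → no match
ii → no match
iii → match
iv → no match

iii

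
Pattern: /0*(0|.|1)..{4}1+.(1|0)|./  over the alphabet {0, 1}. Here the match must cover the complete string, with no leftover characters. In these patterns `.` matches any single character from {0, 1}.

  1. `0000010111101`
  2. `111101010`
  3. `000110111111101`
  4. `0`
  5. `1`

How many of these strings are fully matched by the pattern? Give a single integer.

1 → match
2. `111101010` → no match
3 → match
4. `0` → match
5. `1` → match
Total matched: 4

4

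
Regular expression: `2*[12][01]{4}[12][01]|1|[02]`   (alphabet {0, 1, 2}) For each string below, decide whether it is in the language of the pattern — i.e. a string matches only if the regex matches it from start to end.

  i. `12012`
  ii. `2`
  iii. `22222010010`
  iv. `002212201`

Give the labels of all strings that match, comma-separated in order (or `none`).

i → no match
ii → match
iii → match
iv → no match

ii, iii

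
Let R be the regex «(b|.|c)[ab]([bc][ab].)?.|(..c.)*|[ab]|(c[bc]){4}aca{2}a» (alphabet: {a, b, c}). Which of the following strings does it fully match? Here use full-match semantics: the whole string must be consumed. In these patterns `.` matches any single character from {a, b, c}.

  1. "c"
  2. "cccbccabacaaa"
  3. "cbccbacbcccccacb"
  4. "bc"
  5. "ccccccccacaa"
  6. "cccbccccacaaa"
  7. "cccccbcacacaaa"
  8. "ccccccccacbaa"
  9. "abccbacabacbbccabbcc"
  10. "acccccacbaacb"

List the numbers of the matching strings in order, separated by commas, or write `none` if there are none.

1 → no match
2 → no match
3 → match
4 → no match
5 → no match
6 → match
7 → no match
8 → no match
9 → match
10 → no match

3, 6, 9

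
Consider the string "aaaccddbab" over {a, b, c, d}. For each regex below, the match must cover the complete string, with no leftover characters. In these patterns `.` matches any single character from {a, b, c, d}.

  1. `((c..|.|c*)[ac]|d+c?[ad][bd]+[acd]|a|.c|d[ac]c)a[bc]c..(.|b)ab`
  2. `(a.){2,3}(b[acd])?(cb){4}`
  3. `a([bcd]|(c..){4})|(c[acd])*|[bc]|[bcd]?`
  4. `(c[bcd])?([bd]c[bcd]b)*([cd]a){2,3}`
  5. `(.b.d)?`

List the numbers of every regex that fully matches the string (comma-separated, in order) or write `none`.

1

1 → match
2 → no match — must end with "cb"
3 → no match
4 → no match — must end with "a"
5 → no match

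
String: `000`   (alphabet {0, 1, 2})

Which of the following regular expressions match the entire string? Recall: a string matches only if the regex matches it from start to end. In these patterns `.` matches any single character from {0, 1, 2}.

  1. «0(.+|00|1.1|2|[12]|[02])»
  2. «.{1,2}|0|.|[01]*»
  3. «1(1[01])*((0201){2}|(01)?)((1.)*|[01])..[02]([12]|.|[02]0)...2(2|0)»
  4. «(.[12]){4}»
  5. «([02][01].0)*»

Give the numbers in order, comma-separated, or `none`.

1, 2

1 → match
2 → match
3 → no match — must start with `1`
4 → no match
5 → no match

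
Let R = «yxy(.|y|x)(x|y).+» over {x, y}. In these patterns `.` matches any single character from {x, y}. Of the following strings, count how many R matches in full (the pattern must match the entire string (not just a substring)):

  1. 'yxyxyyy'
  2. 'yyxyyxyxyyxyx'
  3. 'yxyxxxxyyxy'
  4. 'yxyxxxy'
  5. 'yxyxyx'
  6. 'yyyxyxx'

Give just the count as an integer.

4

1. 'yxyxyyy' → match
2 → no match — must start with 'yxy'
3. 'yxyxxxxyyxy' → match
4. 'yxyxxxy' → match
5. 'yxyxyx' → match
6. 'yyyxyxx' → no match — must start with 'yxy'
Total matched: 4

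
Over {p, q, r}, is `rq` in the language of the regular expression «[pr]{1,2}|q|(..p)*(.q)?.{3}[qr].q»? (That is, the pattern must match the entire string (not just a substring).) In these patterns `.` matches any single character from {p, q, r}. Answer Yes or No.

No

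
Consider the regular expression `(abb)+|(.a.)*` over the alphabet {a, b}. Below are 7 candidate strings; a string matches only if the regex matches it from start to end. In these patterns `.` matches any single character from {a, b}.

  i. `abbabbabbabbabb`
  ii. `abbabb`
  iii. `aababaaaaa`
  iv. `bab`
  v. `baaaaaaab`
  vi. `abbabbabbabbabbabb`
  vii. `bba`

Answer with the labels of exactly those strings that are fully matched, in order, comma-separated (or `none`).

i, ii, iv, v, vi

i → match
ii → match
iii → no match
iv → match
v → match
vi → match
vii → no match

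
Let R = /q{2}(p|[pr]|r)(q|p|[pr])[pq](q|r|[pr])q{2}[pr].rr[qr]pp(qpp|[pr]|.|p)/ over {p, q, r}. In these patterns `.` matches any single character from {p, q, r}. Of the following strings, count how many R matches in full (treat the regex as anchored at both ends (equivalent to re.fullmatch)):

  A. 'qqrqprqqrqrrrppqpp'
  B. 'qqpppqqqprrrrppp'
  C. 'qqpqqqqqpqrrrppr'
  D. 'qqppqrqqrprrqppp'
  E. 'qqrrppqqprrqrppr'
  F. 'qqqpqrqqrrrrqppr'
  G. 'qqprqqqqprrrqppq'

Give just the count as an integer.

5

A → match
B → match
C → match
D → match
E → no match
F → no match
G → match
Total matched: 5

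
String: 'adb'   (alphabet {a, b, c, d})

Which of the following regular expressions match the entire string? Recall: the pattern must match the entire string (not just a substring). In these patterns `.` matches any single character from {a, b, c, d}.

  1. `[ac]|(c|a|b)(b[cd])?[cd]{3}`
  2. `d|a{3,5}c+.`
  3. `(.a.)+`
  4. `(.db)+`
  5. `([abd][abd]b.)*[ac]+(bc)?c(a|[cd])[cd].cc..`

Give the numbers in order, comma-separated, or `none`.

4

1 → no match
2 → no match
3 → no match
4 → match
5 → no match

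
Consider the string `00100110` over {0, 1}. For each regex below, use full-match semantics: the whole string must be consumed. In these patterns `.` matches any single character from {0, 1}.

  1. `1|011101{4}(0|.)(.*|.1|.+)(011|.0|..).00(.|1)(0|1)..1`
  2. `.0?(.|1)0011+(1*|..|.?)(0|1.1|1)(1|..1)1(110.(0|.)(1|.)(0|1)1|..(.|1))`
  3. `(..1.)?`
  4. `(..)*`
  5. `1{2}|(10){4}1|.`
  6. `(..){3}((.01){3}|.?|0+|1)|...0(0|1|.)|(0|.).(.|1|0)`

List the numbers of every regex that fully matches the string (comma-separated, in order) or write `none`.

1 → no match — must end with `1`
2 → no match
3 → no match
4 → match
5 → no match
6 → no match

4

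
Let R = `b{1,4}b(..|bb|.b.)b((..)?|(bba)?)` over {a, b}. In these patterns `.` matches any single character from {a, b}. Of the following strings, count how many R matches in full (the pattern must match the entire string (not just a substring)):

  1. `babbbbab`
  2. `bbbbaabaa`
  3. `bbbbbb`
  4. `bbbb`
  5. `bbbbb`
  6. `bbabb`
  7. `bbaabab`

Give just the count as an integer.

5

1 → no match
2 → match
3 → match
4 → no match
5 → match
6 → match
7 → match
Total matched: 5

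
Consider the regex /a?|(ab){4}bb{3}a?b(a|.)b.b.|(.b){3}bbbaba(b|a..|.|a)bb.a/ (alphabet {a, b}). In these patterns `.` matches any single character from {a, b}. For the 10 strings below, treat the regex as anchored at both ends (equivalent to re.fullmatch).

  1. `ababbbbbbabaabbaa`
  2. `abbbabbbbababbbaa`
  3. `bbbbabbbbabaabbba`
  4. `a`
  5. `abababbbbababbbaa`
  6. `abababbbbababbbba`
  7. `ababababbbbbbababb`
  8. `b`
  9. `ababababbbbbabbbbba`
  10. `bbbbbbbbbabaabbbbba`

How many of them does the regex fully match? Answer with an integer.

1 → match
2 → match
3 → match
4 → match
5 → match
6 → match
7 → match
8 → no match
9 → match
10 → match
Total matched: 9

9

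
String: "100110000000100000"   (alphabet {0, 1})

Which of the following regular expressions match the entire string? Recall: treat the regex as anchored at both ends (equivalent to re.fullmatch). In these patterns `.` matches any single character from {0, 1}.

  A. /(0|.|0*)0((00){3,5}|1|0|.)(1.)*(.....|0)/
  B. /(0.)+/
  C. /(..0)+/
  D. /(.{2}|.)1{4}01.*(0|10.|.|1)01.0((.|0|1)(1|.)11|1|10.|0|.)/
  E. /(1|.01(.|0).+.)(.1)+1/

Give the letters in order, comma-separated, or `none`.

C

A → no match
B → no match — must start with "0"
C → match
D → no match
E → no match — must end with "11"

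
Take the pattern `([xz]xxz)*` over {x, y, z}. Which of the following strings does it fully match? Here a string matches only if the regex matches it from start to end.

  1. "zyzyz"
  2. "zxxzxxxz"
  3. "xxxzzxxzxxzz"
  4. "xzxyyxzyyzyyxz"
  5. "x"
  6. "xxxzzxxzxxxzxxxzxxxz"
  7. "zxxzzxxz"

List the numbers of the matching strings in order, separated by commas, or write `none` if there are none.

1 → no match
2 → match
3 → no match
4 → no match
5 → no match
6 → match
7 → match

2, 6, 7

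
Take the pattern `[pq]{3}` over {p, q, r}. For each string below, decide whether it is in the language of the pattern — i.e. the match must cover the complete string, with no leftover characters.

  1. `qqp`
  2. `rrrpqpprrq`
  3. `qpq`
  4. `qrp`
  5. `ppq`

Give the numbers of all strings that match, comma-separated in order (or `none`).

1 → match
2 → no match
3 → match
4 → no match
5 → match

1, 3, 5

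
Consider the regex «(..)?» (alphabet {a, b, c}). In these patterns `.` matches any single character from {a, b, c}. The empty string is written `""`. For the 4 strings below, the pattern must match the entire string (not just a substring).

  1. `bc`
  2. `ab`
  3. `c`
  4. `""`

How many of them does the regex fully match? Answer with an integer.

3

1 → match
2 → match
3 → no match
4 → match
Total matched: 3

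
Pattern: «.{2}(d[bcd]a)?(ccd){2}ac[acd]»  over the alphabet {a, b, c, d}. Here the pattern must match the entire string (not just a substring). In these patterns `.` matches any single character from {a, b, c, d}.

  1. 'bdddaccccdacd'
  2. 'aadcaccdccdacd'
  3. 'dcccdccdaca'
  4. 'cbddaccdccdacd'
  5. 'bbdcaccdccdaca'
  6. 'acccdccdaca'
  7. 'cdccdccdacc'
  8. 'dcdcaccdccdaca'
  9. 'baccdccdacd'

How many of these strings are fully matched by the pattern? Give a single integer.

8

1 → no match
2 → match
3 → match
4 → match
5 → match
6 → match
7 → match
8 → match
9 → match
Total matched: 8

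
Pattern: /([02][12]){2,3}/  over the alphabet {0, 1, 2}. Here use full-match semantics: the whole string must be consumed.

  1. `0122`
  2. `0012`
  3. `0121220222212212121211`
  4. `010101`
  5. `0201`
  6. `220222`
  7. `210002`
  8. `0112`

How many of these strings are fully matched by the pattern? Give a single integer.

1 → match
2 → no match
3 → no match
4 → match
5 → match
6 → match
7 → no match
8 → no match
Total matched: 4

4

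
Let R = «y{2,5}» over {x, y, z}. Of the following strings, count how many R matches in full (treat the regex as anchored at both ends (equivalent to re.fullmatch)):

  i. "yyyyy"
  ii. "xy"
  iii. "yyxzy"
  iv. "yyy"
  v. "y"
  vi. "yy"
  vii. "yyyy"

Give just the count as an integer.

i → match
ii → no match — must start with "y"
iii → no match
iv → match
v → no match
vi → match
vii → match
Total matched: 4

4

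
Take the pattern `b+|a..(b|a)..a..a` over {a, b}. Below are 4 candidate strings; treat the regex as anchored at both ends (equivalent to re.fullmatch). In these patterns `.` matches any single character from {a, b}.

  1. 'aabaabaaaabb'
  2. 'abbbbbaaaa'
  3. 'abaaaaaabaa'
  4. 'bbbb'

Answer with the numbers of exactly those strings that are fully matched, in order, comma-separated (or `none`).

2, 4

1 → no match
2 → match
3 → no match
4 → match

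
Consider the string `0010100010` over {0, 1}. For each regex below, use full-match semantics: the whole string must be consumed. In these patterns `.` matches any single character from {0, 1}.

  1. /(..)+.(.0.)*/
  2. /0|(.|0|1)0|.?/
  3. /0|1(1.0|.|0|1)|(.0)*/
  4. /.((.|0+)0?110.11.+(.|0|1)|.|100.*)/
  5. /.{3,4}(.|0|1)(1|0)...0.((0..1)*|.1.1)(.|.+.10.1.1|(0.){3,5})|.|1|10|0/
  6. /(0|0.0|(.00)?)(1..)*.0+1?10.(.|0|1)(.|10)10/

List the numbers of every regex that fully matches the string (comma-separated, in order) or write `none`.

1 → no match
2 → no match
3 → match
4 → no match
5 → no match
6 → no match

3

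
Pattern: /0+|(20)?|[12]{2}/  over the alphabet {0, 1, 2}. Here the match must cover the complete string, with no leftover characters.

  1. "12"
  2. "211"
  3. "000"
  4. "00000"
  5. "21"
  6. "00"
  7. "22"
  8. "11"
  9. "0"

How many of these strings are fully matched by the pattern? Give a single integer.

1. "12" → match
2. "211" → no match
3. "000" → match
4. "00000" → match
5. "21" → match
6. "00" → match
7. "22" → match
8. "11" → match
9. "0" → match
Total matched: 8

8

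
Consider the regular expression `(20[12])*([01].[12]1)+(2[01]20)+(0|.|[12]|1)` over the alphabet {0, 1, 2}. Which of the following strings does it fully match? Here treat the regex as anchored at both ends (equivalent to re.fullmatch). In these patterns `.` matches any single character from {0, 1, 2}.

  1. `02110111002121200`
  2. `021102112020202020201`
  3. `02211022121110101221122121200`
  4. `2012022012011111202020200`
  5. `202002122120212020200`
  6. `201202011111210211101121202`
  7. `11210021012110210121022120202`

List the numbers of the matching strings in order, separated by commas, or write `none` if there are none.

1, 2, 4, 6, 7

1 → match
2 → match
3 → no match
4 → match
5 → no match
6 → match
7 → match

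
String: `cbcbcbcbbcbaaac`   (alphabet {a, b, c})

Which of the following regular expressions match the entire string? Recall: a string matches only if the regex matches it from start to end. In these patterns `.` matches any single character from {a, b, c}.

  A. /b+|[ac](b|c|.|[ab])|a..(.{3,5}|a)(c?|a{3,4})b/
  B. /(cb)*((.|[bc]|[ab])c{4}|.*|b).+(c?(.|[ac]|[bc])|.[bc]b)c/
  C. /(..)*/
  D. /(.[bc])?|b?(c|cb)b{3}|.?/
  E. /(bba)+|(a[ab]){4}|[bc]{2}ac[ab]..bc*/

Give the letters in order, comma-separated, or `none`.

A → no match
B → match
C → no match
D → no match
E → no match

B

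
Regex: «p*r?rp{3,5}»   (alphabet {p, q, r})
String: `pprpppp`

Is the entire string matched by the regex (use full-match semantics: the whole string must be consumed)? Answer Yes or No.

Yes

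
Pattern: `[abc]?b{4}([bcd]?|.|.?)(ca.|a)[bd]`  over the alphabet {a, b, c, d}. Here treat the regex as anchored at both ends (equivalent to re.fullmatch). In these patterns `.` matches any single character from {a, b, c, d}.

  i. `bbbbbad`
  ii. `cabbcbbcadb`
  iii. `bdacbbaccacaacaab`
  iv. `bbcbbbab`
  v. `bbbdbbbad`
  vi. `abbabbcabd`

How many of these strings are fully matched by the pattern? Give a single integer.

1

i → match
ii → no match
iii → no match
iv → no match
v → no match
vi → no match
Total matched: 1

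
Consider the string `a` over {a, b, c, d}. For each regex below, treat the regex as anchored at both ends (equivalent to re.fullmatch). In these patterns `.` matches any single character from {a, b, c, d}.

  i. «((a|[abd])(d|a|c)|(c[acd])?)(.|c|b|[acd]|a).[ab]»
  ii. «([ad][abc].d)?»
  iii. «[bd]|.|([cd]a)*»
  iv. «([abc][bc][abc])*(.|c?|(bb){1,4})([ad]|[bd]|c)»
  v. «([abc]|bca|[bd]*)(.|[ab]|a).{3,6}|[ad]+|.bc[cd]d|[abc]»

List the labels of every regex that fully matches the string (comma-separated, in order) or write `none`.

i → no match
ii → no match
iii → match
iv → match
v → match

iii, iv, v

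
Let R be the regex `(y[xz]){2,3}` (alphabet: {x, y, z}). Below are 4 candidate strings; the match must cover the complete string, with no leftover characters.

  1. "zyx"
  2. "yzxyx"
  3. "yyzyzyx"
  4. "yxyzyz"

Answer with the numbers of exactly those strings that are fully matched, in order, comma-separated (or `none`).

4

1. "zyx" → no match — must start with "y"
2. "yzxyx" → no match
3. "yyzyzyx" → no match
4. "yxyzyz" → match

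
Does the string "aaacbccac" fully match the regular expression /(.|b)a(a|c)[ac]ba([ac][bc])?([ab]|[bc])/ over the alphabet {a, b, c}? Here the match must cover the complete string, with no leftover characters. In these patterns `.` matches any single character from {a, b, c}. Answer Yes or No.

No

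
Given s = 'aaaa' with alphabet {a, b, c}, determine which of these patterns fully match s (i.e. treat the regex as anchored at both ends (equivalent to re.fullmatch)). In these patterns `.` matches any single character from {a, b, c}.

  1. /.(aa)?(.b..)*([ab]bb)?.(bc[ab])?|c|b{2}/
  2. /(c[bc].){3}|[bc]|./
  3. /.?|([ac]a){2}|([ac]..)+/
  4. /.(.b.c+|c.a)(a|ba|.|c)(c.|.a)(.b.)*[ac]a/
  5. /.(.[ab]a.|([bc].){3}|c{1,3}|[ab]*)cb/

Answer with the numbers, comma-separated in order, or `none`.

1, 3

1 → match
2 → no match
3 → match
4 → no match
5 → no match — must end with 'cb'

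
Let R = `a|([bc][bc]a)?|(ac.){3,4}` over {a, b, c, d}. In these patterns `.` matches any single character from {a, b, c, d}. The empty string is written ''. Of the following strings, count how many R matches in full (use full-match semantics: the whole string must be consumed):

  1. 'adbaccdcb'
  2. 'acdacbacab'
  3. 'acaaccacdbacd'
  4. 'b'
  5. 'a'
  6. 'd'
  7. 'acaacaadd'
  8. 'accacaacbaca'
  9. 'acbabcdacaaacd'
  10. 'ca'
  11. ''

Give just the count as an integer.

1. 'adbaccdcb' → no match
2. 'acdacbacab' → no match
3 → no match
4. 'b' → no match
5. 'a' → match
6. 'd' → no match
7. 'acaacaadd' → no match
8. 'accacaacbaca' → match
9 → no match
10. 'ca' → no match
11. '' → match
Total matched: 3

3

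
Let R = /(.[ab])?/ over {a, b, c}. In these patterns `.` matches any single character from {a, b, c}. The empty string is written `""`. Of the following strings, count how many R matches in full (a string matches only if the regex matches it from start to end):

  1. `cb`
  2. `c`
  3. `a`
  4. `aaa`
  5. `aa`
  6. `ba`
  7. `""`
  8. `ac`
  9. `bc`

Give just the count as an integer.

4

1 → match
2 → no match
3 → no match
4 → no match
5 → match
6 → match
7 → match
8 → no match
9 → no match
Total matched: 4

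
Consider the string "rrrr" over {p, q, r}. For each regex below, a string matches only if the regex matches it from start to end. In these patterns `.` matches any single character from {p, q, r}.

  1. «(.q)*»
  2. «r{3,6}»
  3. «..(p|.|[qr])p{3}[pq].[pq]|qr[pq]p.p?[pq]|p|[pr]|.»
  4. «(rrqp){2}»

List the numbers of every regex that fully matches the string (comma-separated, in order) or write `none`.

2

1 → no match
2 → match
3 → no match
4 → no match — must start with "rrqp"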